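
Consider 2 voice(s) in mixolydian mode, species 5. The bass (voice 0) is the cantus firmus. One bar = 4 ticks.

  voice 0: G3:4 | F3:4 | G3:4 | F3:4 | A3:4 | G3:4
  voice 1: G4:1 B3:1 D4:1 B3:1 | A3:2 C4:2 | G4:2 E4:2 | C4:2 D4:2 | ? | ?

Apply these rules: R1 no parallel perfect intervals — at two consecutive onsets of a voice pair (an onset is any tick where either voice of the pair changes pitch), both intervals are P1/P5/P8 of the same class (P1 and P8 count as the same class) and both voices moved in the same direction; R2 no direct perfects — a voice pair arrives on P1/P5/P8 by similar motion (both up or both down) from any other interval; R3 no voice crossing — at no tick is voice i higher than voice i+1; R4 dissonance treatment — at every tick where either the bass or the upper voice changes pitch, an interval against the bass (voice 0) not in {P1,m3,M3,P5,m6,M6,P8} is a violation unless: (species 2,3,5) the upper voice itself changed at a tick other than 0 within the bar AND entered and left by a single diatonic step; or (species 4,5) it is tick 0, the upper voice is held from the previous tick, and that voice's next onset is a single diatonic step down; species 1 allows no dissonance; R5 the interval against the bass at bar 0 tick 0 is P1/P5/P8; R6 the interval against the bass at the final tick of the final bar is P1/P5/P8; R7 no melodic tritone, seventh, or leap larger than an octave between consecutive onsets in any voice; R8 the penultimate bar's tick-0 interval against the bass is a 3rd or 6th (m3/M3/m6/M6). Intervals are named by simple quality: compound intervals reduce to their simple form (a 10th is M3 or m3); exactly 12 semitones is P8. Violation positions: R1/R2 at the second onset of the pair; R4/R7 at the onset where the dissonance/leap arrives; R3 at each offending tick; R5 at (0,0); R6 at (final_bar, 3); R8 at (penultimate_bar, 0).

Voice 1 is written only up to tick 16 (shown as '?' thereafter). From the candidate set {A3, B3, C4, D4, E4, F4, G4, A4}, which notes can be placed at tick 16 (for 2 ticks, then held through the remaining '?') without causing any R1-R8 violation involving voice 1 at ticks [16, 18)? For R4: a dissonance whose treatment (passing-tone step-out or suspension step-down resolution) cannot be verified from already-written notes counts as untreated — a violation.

A3: violates R8
B3: violates R4,R8
C4: legal
D4: violates R4,R8
E4: violates R2,R8
F4: legal
G4: violates R4,R8
A4: violates R2,R8

{C4, F4}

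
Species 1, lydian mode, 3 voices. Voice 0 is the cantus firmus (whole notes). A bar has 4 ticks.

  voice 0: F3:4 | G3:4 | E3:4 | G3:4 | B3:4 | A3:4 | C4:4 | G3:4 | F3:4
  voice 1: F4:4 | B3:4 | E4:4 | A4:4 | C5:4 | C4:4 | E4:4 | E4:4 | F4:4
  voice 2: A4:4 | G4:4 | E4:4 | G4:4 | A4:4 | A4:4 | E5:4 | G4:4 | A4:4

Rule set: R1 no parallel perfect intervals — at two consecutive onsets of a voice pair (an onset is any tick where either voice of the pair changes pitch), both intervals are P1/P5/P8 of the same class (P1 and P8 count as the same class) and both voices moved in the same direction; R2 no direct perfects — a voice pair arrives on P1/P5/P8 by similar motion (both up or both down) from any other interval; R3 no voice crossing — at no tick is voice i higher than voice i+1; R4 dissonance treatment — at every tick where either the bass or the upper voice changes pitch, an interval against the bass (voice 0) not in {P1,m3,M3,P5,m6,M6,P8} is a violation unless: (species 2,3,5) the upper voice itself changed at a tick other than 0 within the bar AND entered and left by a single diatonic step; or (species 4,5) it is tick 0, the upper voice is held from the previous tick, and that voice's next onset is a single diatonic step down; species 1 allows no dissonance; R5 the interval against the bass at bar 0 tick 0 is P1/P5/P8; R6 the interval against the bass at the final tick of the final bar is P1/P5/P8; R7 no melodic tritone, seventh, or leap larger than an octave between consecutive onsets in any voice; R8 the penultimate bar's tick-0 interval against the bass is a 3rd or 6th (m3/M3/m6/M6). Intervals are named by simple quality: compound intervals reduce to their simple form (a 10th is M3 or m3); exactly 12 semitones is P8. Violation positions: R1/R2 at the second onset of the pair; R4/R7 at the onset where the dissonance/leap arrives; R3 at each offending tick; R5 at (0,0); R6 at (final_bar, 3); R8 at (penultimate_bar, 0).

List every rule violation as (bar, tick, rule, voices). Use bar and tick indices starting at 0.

bar 0: v0=F3 v1=F4 v2=A4 downbeat M3
bar 1: v0=G3 v1=B3 v2=G4 downbeat P8
bar 2: v0=E3 v1=E4 v2=E4 downbeat P8
bar 3: v0=G3 v1=A4 v2=G4 downbeat P8
bar 4: v0=B3 v1=C5 v2=A4 downbeat m7
bar 5: v0=A3 v1=C4 v2=A4 downbeat P8
bar 6: v0=C4 v1=E4 v2=E5 downbeat M3
bar 7: v0=G3 v1=E4 v2=G4 downbeat P8
bar 8: v0=F3 v1=F4 v2=A4 downbeat M3
  -> R5 @ bar 0 tick 0 v(0, 2): opens on M3
  -> R7 @ bar 1 tick 0 v(1,): F4->B3 leap 6st
  -> R1 @ bar 2 tick 0 v(0, 2): G3/G4 P8 -> E3/E4 P8 similar
  -> R1 @ bar 3 tick 0 v(0, 2): E3/E4 P8 -> G3/G4 P8 similar
  -> R3 @ bar 3 tick 0 v(1, 2): A4 above G4
  -> R4 @ bar 3 tick 0 v(0, 1): G3/A4 M2 untreated
  -> R3 @ bar 3 tick 1 v(1, 2): A4 above G4
  -> R3 @ bar 3 tick 2 v(1, 2): A4 above G4
  -> R3 @ bar 3 tick 3 v(1, 2): A4 above G4
  -> R3 @ bar 4 tick 0 v(1, 2): C5 above A4
  -> R4 @ bar 4 tick 0 v(0, 1): B3/C5 m2 untreated
  -> R4 @ bar 4 tick 0 v(0, 2): B3/A4 m7 untreated
  -> R3 @ bar 4 tick 1 v(1, 2): C5 above A4
  -> R3 @ bar 4 tick 2 v(1, 2): C5 above A4
  -> R3 @ bar 4 tick 3 v(1, 2): C5 above A4
  -> R2 @ bar 6 tick 0 v(1, 2): C4/A4 M6 -> E4/E5 P8 similar
  -> R2 @ bar 7 tick 0 v(0, 2): C4/E5 M3 -> G3/G4 P8 similar
  -> R8 @ bar 7 tick 0 v(0, 2): penult P8 not 3rd/6th
  -> R6 @ bar 8 tick 3 v(0, 2): closes on M3

(0, 0, R5, (0, 2))
(1, 0, R7, (1,))
(2, 0, R1, (0, 2))
(3, 0, R1, (0, 2))
(3, 0, R3, (1, 2))
(3, 0, R4, (0, 1))
(3, 1, R3, (1, 2))
(3, 2, R3, (1, 2))
(3, 3, R3, (1, 2))
(4, 0, R3, (1, 2))
(4, 0, R4, (0, 1))
(4, 0, R4, (0, 2))
(4, 1, R3, (1, 2))
(4, 2, R3, (1, 2))
(4, 3, R3, (1, 2))
(6, 0, R2, (1, 2))
(7, 0, R2, (0, 2))
(7, 0, R8, (0, 2))
(8, 3, R6, (0, 2))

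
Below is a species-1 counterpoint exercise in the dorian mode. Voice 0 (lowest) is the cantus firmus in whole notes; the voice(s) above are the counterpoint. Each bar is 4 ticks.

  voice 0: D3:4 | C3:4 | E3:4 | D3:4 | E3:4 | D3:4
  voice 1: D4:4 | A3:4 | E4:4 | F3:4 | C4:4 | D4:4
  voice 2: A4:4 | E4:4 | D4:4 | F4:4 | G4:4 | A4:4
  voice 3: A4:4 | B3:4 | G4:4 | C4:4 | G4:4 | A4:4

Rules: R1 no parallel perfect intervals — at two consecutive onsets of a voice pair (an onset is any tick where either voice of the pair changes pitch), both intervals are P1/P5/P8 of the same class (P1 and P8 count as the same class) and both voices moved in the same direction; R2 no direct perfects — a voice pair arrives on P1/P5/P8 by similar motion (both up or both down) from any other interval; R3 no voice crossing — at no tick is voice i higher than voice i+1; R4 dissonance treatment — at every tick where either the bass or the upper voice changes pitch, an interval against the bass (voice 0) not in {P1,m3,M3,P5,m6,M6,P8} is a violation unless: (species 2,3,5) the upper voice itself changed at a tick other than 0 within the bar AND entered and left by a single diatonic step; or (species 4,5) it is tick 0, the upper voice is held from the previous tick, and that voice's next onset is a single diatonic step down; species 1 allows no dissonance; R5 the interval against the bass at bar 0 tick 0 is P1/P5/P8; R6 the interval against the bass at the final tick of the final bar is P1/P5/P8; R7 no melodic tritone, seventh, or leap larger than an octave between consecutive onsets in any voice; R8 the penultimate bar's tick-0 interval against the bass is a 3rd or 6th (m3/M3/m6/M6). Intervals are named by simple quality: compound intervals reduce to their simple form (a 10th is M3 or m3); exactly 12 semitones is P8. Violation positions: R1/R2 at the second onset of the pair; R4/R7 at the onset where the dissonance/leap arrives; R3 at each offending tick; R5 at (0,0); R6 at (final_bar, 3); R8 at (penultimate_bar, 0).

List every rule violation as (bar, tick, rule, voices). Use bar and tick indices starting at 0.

bar 0: v0=D3 v1=D4 v2=A4 v3=A4 downbeat P5
bar 1: v0=C3 v1=A3 v2=E4 v3=B3 downbeat M7
bar 2: v0=E3 v1=E4 v2=D4 v3=G4 downbeat m3
bar 3: v0=D3 v1=F3 v2=F4 v3=C4 downbeat m7
bar 4: v0=E3 v1=C4 v2=G4 v3=G4 downbeat m3
bar 5: v0=D3 v1=D4 v2=A4 v3=A4 downbeat P5
  -> R1 @ bar 1 tick 0 v(1, 2): D4/A4 P5 -> A3/E4 P5 similar
  -> R3 @ bar 1 tick 0 v(2, 3): E4 above B3
  -> R4 @ bar 1 tick 0 v(0, 3): C3/B3 M7 untreated
  -> R7 @ bar 1 tick 0 v(3,): A4->B3 leap 10st
  -> R3 @ bar 1 tick 1 v(2, 3): E4 above B3
  -> R3 @ bar 1 tick 2 v(2, 3): E4 above B3
  -> R3 @ bar 1 tick 3 v(2, 3): E4 above B3
  -> R2 @ bar 2 tick 0 v(0, 1): C3/A3 M6 -> E3/E4 P8 similar
  -> R3 @ bar 2 tick 0 v(1, 2): E4 above D4
  -> R4 @ bar 2 tick 0 v(0, 2): E3/D4 m7 untreated
  -> R3 @ bar 2 tick 1 v(1, 2): E4 above D4
  -> R3 @ bar 2 tick 2 v(1, 2): E4 above D4
  -> R3 @ bar 2 tick 3 v(1, 2): E4 above D4
  -> R2 @ bar 3 tick 0 v(1, 3): E4/G4 m3 -> F3/C4 P5 similar
  -> R3 @ bar 3 tick 0 v(2, 3): F4 above C4
  -> R4 @ bar 3 tick 0 v(0, 3): D3/C4 m7 untreated
  -> R7 @ bar 3 tick 0 v(1,): E4->F3 leap 11st
  -> R3 @ bar 3 tick 1 v(2, 3): F4 above C4
  -> R3 @ bar 3 tick 2 v(2, 3): F4 above C4
  -> R3 @ bar 3 tick 3 v(2, 3): F4 above C4
  -> R1 @ bar 4 tick 0 v(1, 3): F3/C4 P5 -> C4/G4 P5 similar
  -> R2 @ bar 4 tick 0 v(1, 2): F3/F4 P8 -> C4/G4 P5 similar
  -> R2 @ bar 4 tick 0 v(2, 3): F4/C4 P4 -> G4/G4 P1 similar
  -> R1 @ bar 5 tick 0 v(1, 2): C4/G4 P5 -> D4/A4 P5 similar
  -> R1 @ bar 5 tick 0 v(1, 3): C4/G4 P5 -> D4/A4 P5 similar
  -> R1 @ bar 5 tick 0 v(2, 3): G4/G4 P1 -> A4/A4 P1 similar

(1, 0, R1, (1, 2))
(1, 0, R3, (2, 3))
(1, 0, R4, (0, 3))
(1, 0, R7, (3,))
(1, 1, R3, (2, 3))
(1, 2, R3, (2, 3))
(1, 3, R3, (2, 3))
(2, 0, R2, (0, 1))
(2, 0, R3, (1, 2))
(2, 0, R4, (0, 2))
(2, 1, R3, (1, 2))
(2, 2, R3, (1, 2))
(2, 3, R3, (1, 2))
(3, 0, R2, (1, 3))
(3, 0, R3, (2, 3))
(3, 0, R4, (0, 3))
(3, 0, R7, (1,))
(3, 1, R3, (2, 3))
(3, 2, R3, (2, 3))
(3, 3, R3, (2, 3))
(4, 0, R1, (1, 3))
(4, 0, R2, (1, 2))
(4, 0, R2, (2, 3))
(5, 0, R1, (1, 2))
(5, 0, R1, (1, 3))
(5, 0, R1, (2, 3))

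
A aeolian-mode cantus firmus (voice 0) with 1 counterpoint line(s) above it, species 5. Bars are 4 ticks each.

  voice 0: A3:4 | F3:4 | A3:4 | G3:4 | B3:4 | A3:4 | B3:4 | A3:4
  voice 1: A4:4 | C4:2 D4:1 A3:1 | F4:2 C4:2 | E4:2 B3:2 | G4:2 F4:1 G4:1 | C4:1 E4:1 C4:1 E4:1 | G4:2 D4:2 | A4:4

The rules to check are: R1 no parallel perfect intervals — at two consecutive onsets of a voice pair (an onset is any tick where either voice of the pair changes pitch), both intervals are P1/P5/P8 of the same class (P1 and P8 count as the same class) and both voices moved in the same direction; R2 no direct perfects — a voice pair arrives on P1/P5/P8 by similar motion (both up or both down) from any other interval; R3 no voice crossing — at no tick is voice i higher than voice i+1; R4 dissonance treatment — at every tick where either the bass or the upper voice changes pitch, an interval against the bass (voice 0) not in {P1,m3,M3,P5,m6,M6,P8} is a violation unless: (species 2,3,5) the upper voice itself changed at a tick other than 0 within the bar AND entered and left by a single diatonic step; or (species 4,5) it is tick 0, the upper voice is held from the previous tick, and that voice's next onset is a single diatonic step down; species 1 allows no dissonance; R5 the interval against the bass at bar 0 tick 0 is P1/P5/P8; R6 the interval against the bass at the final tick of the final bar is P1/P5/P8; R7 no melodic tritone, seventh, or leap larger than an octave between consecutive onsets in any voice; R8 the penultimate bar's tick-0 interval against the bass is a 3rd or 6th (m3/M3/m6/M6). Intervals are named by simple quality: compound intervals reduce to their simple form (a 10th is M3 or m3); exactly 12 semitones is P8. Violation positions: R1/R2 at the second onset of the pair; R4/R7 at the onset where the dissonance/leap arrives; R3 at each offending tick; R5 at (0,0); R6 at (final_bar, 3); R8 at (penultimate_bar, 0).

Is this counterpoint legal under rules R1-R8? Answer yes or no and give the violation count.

No (1 violations)

bar 0: v0=A3 v1=A4 (P8)
bar 1: v0=F3 v1=C4 (P5)
bar 2: v0=A3 v1=F4 (m6)
bar 3: v0=G3 v1=E4 (M6)
bar 4: v0=B3 v1=G4 (m6)
bar 5: v0=A3 v1=C4 (m3)
bar 6: v0=B3 v1=G4 (m6)
bar 7: v0=A3 v1=A4 (P8)
  R2 @ bar1.0: A3/A4 P8 -> F3/C4 P5 similar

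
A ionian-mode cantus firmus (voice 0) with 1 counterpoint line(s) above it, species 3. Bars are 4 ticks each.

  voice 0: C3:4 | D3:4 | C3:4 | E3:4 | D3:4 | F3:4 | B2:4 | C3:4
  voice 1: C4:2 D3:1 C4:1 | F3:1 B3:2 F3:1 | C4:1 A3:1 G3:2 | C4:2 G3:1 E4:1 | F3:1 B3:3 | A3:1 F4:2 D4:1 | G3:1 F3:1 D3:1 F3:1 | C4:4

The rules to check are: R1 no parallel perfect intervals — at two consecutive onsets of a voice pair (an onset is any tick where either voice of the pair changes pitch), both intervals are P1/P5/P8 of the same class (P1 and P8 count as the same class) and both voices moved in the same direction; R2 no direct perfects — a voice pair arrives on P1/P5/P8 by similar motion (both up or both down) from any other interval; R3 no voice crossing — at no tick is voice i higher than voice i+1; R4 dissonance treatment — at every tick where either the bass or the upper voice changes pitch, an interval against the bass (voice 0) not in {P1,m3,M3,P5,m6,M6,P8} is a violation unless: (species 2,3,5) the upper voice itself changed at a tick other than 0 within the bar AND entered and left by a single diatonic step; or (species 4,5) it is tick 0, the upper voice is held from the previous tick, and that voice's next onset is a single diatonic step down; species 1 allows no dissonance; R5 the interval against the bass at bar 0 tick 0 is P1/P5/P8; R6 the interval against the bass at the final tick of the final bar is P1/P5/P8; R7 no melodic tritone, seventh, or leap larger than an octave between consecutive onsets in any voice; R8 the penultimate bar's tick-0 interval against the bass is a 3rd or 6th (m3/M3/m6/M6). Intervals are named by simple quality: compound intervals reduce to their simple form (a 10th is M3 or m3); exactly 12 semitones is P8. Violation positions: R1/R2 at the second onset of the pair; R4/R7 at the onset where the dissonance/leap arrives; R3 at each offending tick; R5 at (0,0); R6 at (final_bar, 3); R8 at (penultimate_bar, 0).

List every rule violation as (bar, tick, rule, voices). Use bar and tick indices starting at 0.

(0, 2, R4, (0, 1))
(0, 2, R7, (1,))
(0, 3, R7, (1,))
(1, 1, R7, (1,))
(1, 3, R7, (1,))
(4, 0, R7, (1,))
(4, 1, R7, (1,))
(6, 0, R7, (0,))
(6, 1, R4, (0, 1))
(6, 3, R4, (0, 1))
(7, 0, R2, (0, 1))

bar 0: v0=C3 v1=C4 downbeat P8
bar 1: v0=D3 v1=F3 downbeat m3
bar 2: v0=C3 v1=C4 downbeat P8
bar 3: v0=E3 v1=C4 downbeat m6
bar 4: v0=D3 v1=F3 downbeat m3
bar 5: v0=F3 v1=A3 downbeat M3
bar 6: v0=B2 v1=G3 downbeat m6
bar 7: v0=C3 v1=C4 downbeat P8
  -> R4 @ bar 0 tick 2 v(0, 1): C3/D3 M2 untreated
  -> R7 @ bar 0 tick 2 v(1,): C4->D3 leap 10st
  -> R7 @ bar 0 tick 3 v(1,): D3->C4 leap 10st
  -> R7 @ bar 1 tick 1 v(1,): F3->B3 leap 6st
  -> R7 @ bar 1 tick 3 v(1,): B3->F3 leap 6st
  -> R7 @ bar 4 tick 0 v(1,): E4->F3 leap 11st
  -> R7 @ bar 4 tick 1 v(1,): F3->B3 leap 6st
  -> R7 @ bar 6 tick 0 v(0,): F3->B2 leap 6st
  -> R4 @ bar 6 tick 1 v(0, 1): B2/F3 TT untreated
  -> R4 @ bar 6 tick 3 v(0, 1): B2/F3 TT untreated
  -> R2 @ bar 7 tick 0 v(0, 1): B2/F3 TT -> C3/C4 P8 similar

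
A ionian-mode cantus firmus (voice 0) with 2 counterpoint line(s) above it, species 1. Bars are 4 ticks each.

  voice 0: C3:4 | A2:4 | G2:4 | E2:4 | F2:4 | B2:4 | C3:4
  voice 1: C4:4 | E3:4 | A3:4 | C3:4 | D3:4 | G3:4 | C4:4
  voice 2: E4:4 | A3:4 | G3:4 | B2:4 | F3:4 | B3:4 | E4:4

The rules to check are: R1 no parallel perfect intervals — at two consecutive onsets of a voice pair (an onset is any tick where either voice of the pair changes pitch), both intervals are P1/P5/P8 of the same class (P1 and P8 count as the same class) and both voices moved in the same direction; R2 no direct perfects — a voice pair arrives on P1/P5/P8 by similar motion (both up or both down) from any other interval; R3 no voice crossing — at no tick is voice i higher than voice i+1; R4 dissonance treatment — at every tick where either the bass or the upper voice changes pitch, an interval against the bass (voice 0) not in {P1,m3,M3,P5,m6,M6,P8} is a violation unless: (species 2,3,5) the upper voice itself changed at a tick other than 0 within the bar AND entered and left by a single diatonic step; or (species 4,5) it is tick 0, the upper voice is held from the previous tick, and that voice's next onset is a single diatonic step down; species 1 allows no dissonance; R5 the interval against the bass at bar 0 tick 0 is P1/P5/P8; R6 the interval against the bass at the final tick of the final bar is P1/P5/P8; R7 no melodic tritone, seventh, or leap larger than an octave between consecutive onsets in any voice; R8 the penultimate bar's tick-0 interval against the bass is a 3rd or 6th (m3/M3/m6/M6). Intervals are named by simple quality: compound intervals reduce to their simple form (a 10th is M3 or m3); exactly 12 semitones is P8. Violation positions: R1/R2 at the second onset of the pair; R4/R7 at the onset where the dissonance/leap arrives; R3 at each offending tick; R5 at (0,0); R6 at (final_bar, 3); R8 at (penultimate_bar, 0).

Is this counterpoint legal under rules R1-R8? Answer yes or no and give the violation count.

No (22 violations)

bar 0: v0=C3 v1=C4 v2=E4 (M3)
bar 1: v0=A2 v1=E3 v2=A3 (P8)
bar 2: v0=G2 v1=A3 v2=G3 (P8)
bar 3: v0=E2 v1=C3 v2=B2 (P5)
bar 4: v0=F2 v1=D3 v2=F3 (P8)
bar 5: v0=B2 v1=G3 v2=B3 (P8)
bar 6: v0=C3 v1=C4 v2=E4 (M3)
  R5 @ bar0.0: opens on M3
  R2 @ bar1.0: C3/C4 P8 -> A2/E3 P5 similar
  R2 @ bar1.0: C3/E4 M3 -> A2/A3 P8 similar
  R1 @ bar2.0: A2/A3 P8 -> G2/G3 P8 similar
  R3 @ bar2.0: A3 above G3
  R4 @ bar2.0: G2/A3 M2 untreated
  R3 @ bar2.1: A3 above G3
  R3 @ bar2.2: A3 above G3
  R3 @ bar2.3: A3 above G3
  R2 @ bar3.0: G2/G3 P8 -> E2/B2 P5 similar
  R3 @ bar3.0: C3 above B2
  R3 @ bar3.1: C3 above B2
  R3 @ bar3.2: C3 above B2
  R3 @ bar3.3: C3 above B2
  R2 @ bar4.0: E2/B2 P5 -> F2/F3 P8 similar
  R7 @ bar4.0: B2->F3 leap 6st
  R1 @ bar5.0: F2/F3 P8 -> B2/B3 P8 similar
  R7 @ bar5.0: F2->B2 leap 6st
  R7 @ bar5.0: F3->B3 leap 6st
  R8 @ bar5.0: penult P8 not 3rd/6th
  R2 @ bar6.0: B2/G3 m6 -> C3/C4 P8 similar
  R6 @ bar6.3: closes on M3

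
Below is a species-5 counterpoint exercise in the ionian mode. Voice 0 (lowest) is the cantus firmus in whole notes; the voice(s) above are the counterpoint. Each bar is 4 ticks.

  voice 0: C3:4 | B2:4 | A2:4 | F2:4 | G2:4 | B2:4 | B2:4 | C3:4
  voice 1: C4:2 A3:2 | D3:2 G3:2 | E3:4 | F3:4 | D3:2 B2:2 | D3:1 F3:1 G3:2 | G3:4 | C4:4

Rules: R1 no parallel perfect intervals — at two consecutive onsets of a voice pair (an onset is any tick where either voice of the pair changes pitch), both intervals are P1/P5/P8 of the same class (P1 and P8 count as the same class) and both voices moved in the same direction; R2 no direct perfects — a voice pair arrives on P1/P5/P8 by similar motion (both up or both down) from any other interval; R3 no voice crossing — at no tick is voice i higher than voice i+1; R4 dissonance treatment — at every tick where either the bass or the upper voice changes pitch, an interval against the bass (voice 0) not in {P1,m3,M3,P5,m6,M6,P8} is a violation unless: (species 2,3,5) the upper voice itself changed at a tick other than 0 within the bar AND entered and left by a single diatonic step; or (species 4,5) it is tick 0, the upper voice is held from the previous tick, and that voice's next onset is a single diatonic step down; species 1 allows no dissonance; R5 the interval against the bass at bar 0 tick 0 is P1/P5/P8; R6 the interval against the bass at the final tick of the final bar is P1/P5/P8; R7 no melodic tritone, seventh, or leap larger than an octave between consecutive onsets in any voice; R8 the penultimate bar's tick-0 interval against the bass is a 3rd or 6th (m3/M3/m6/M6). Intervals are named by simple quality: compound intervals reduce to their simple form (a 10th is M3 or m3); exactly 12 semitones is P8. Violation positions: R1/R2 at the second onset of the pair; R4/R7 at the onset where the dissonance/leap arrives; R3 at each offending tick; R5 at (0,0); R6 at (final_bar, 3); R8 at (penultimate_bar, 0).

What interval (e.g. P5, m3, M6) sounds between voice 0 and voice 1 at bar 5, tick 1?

TT

voice 0=B2 voice 1=F3 -> TT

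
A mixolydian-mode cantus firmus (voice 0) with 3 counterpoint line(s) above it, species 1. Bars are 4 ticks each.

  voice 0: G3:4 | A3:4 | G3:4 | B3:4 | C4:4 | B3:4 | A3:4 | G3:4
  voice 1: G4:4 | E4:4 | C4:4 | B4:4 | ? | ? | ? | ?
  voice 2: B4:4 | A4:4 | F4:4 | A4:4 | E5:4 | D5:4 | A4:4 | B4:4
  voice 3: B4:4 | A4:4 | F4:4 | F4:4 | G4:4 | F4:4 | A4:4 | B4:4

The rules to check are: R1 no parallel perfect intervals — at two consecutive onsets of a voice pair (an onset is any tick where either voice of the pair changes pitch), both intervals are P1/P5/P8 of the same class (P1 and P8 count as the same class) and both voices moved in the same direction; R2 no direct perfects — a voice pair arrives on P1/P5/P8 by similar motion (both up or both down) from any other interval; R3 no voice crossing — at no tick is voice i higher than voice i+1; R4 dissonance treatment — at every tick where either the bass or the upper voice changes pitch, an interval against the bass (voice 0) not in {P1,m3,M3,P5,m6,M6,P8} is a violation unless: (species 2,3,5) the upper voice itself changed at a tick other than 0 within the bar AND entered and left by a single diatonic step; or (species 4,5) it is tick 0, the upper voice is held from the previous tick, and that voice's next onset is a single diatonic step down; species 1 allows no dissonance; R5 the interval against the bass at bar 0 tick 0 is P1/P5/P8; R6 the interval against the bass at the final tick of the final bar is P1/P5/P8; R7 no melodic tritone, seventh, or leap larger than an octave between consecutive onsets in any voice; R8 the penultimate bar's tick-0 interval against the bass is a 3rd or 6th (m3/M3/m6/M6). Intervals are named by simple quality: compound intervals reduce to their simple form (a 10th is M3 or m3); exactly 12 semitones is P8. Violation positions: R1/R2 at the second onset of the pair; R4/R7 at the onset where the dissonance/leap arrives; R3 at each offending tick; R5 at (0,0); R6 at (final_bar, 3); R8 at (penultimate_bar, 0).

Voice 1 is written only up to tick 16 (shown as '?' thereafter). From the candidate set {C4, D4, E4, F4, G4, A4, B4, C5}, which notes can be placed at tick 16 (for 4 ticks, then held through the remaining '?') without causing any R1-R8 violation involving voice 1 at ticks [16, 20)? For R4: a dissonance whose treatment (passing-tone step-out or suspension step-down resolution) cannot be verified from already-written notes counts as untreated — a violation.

{A4, E4, G4}

C4: violates R7
D4: violates R4
E4: legal
F4: violates R4,R7
G4: legal
A4: legal
B4: violates R4
C5: violates R1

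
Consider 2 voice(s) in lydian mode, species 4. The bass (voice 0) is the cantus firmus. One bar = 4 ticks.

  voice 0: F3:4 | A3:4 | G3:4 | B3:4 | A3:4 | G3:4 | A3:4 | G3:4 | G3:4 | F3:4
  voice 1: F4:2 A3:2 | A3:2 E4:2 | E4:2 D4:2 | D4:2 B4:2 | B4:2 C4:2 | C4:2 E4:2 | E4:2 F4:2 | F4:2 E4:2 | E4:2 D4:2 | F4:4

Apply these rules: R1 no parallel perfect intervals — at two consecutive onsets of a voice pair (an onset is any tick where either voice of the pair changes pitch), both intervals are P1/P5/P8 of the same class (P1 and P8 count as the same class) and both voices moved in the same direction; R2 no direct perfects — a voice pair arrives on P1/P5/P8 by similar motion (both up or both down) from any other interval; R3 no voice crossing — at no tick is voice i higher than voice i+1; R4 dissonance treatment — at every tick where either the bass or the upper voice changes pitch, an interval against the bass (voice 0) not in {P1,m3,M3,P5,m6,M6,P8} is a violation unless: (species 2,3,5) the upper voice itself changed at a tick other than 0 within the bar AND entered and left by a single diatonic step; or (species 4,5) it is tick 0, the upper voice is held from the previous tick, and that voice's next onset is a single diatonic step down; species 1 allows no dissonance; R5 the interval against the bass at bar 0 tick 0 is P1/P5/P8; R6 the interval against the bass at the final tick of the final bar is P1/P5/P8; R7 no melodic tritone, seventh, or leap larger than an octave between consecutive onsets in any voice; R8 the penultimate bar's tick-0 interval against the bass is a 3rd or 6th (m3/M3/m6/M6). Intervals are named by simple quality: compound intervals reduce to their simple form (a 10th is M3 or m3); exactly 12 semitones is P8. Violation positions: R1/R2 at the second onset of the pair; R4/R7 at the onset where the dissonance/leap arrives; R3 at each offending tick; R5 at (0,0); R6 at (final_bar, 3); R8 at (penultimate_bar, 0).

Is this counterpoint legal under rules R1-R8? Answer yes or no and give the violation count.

bar 0: v0=F3 v1=F4 (P8)
bar 1: v0=A3 v1=A3 (P1)
bar 2: v0=G3 v1=E4 (M6)
bar 3: v0=B3 v1=D4 (m3)
bar 4: v0=A3 v1=B4 (M2)
bar 5: v0=G3 v1=C4 (P4)
bar 6: v0=A3 v1=E4 (P5)
bar 7: v0=G3 v1=F4 (m7)
bar 8: v0=G3 v1=E4 (M6)
bar 9: v0=F3 v1=F4 (P8)
  R4 @ bar4.0: A3/B4 M2 untreated
  R7 @ bar4.2: B4->C4 leap 11st
  R4 @ bar5.0: G3/C4 P4 untreated

No (3 violations)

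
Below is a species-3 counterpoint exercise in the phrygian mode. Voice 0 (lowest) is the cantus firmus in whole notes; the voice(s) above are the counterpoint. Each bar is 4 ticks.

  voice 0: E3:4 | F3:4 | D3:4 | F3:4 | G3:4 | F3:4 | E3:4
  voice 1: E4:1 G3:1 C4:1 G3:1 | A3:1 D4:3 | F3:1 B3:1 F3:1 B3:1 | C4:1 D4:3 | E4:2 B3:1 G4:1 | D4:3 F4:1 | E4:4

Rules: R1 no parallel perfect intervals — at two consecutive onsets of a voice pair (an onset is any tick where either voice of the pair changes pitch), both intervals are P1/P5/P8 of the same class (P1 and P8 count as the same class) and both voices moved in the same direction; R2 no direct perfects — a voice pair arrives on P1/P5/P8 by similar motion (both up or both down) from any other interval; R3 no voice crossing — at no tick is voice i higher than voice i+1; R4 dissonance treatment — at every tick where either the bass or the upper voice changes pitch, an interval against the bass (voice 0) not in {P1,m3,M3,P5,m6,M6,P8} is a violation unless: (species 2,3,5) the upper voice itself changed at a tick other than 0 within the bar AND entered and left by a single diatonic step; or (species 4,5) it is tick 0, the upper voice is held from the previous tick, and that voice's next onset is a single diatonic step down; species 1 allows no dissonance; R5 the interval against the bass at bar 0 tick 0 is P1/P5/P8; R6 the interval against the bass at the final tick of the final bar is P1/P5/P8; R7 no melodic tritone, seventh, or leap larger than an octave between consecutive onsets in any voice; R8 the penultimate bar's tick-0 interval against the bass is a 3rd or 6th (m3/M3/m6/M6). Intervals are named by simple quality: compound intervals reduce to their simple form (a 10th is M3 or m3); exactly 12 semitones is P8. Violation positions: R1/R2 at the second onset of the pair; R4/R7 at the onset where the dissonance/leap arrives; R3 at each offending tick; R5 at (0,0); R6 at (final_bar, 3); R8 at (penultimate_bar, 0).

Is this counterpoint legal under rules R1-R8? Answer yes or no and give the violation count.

bar 0: v0=E3 v1=E4 (P8)
bar 1: v0=F3 v1=A3 (M3)
bar 2: v0=D3 v1=F3 (m3)
bar 3: v0=F3 v1=C4 (P5)
bar 4: v0=G3 v1=E4 (M6)
bar 5: v0=F3 v1=D4 (M6)
bar 6: v0=E3 v1=E4 (P8)
  R7 @ bar2.1: F3->B3 leap 6st
  R7 @ bar2.2: B3->F3 leap 6st
  R7 @ bar2.3: F3->B3 leap 6st
  R2 @ bar3.0: D3/B3 M6 -> F3/C4 P5 similar
  R1 @ bar6.0: F3/F4 P8 -> E3/E4 P8 similar

No (5 violations)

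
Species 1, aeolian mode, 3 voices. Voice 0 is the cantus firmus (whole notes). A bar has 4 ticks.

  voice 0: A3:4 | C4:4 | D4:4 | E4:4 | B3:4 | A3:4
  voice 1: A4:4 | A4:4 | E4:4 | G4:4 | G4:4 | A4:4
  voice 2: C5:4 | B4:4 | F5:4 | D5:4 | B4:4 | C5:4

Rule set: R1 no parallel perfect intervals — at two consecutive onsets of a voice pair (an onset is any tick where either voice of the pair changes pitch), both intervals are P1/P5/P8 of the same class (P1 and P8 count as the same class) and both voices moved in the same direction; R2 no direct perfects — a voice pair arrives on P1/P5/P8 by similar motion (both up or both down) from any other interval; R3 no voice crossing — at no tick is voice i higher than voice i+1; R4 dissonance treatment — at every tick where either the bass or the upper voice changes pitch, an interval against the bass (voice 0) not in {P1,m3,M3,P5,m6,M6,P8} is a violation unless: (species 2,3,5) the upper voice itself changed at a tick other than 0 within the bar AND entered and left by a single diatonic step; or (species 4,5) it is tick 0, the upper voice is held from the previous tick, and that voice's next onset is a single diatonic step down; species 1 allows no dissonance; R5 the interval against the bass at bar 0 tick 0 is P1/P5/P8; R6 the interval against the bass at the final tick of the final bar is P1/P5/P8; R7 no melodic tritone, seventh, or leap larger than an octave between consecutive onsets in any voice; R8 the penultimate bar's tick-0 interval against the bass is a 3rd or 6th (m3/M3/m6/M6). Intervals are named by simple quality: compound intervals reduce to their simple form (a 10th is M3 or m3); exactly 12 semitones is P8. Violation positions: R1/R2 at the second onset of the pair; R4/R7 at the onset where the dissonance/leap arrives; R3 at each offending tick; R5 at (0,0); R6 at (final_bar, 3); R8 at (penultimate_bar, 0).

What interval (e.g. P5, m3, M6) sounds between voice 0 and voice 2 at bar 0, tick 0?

voice 0=A3 voice 2=C5 -> m3

m3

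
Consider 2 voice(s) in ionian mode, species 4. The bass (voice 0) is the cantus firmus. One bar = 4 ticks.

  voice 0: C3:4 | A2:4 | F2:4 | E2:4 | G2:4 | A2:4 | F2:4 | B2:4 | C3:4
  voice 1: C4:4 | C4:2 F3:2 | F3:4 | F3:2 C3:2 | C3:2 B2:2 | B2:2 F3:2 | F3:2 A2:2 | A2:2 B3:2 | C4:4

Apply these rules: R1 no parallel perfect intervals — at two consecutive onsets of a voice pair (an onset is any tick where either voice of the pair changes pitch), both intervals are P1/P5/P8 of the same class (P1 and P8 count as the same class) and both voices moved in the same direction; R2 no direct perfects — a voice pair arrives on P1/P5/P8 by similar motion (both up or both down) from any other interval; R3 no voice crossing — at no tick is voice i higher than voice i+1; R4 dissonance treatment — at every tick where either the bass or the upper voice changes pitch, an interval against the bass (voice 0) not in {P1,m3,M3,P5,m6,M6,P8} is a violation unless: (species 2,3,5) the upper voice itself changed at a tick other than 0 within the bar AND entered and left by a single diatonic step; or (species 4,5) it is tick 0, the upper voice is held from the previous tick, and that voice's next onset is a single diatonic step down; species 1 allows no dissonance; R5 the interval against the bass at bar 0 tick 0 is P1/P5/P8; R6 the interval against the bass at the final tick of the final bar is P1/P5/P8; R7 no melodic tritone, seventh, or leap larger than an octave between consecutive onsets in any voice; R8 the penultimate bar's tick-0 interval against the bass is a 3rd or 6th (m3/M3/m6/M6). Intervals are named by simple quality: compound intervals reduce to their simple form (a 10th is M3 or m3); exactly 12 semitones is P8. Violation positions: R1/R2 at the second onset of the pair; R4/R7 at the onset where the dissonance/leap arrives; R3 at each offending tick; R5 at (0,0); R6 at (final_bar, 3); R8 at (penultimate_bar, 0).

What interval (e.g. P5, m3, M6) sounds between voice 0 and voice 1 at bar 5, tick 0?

M2

voice 0=A2 voice 1=B2 -> M2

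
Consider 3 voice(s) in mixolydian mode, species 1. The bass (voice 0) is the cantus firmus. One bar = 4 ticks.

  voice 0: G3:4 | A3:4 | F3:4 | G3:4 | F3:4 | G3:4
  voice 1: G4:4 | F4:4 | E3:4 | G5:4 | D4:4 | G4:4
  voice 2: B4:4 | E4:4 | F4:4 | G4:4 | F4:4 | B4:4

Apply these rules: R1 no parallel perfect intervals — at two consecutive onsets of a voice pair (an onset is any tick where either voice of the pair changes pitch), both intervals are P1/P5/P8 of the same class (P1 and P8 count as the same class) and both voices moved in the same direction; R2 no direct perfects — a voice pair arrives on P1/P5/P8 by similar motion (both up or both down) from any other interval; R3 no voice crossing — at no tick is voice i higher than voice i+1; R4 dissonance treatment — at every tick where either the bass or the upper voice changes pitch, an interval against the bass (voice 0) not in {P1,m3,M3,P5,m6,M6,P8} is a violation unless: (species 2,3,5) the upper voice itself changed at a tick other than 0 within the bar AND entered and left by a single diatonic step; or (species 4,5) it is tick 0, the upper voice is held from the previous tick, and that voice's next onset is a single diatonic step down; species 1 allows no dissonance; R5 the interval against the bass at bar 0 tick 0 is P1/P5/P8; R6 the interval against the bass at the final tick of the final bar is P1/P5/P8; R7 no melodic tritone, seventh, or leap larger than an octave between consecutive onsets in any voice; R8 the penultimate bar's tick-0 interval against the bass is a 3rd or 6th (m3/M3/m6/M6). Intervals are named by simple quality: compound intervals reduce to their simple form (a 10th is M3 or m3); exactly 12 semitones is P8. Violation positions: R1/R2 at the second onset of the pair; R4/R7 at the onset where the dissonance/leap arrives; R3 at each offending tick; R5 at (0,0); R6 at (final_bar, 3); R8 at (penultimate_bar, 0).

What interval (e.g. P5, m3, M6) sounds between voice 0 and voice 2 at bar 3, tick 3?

P8

voice 0=G3 voice 2=G4 -> P8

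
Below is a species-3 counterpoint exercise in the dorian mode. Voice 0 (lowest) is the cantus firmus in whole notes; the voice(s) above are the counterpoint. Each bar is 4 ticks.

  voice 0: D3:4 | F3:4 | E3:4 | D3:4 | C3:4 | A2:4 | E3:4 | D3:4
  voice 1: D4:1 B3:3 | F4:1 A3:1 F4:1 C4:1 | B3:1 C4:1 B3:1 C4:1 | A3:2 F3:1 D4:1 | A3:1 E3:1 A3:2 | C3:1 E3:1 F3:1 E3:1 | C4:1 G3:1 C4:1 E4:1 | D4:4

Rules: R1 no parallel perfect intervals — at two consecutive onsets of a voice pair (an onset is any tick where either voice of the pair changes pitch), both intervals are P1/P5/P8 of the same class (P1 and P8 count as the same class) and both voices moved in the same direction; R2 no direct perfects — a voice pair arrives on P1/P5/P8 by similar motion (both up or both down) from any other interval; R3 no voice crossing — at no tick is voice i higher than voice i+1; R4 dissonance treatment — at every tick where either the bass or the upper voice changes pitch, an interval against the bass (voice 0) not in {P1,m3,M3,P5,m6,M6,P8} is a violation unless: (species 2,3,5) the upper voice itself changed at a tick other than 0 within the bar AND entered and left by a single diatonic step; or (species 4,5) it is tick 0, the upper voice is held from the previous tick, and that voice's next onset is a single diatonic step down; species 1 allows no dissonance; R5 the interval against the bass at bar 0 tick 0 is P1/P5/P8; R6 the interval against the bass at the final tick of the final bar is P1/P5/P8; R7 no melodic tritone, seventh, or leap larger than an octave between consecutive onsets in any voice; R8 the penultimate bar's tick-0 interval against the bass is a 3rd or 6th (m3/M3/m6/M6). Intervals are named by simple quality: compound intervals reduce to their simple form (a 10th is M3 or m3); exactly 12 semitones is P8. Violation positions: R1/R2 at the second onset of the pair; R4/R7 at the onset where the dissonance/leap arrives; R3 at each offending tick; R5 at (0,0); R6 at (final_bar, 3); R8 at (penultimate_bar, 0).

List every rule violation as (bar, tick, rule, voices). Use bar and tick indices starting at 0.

(1, 0, R2, (0, 1))
(1, 0, R7, (1,))
(2, 0, R1, (0, 1))
(3, 0, R2, (0, 1))
(7, 0, R1, (0, 1))

bar 0: v0=D3 v1=D4 downbeat P8
bar 1: v0=F3 v1=F4 downbeat P8
bar 2: v0=E3 v1=B3 downbeat P5
bar 3: v0=D3 v1=A3 downbeat P5
bar 4: v0=C3 v1=A3 downbeat M6
bar 5: v0=A2 v1=C3 downbeat m3
bar 6: v0=E3 v1=C4 downbeat m6
bar 7: v0=D3 v1=D4 downbeat P8
  -> R2 @ bar 1 tick 0 v(0, 1): D3/B3 M6 -> F3/F4 P8 similar
  -> R7 @ bar 1 tick 0 v(1,): B3->F4 leap 6st
  -> R1 @ bar 2 tick 0 v(0, 1): F3/C4 P5 -> E3/B3 P5 similar
  -> R2 @ bar 3 tick 0 v(0, 1): E3/C4 m6 -> D3/A3 P5 similar
  -> R1 @ bar 7 tick 0 v(0, 1): E3/E4 P8 -> D3/D4 P8 similar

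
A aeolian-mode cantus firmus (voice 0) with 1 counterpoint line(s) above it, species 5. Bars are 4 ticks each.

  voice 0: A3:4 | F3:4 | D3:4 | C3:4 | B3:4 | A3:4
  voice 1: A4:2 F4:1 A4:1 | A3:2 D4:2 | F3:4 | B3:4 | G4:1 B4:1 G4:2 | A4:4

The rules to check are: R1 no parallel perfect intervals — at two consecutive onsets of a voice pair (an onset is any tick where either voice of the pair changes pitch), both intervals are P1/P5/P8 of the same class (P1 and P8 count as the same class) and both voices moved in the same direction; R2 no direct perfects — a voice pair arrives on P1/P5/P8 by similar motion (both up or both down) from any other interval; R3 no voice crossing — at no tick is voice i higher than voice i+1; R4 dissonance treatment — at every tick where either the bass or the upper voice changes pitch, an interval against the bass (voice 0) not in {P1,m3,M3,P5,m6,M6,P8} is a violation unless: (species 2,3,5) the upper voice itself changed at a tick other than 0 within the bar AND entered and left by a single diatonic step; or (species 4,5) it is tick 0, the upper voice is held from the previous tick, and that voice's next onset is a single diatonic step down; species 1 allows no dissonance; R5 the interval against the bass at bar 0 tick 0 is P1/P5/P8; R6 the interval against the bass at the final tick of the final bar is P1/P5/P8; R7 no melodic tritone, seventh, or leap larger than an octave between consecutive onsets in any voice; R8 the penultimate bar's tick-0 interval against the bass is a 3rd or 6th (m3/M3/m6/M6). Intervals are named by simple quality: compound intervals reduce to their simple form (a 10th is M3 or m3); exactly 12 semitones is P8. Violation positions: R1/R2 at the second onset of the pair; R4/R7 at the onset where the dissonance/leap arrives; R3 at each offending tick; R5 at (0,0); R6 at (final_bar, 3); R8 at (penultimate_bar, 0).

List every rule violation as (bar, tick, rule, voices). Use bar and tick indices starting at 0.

bar 0: v0=A3 v1=A4 downbeat P8
bar 1: v0=F3 v1=A3 downbeat M3
bar 2: v0=D3 v1=F3 downbeat m3
bar 3: v0=C3 v1=B3 downbeat M7
bar 4: v0=B3 v1=G4 downbeat m6
bar 5: v0=A3 v1=A4 downbeat P8
  -> R4 @ bar 3 tick 0 v(0, 1): C3/B3 M7 untreated
  -> R7 @ bar 3 tick 0 v(1,): F3->B3 leap 6st
  -> R7 @ bar 4 tick 0 v(0,): C3->B3 leap 11st

(3, 0, R4, (0, 1))
(3, 0, R7, (1,))
(4, 0, R7, (0,))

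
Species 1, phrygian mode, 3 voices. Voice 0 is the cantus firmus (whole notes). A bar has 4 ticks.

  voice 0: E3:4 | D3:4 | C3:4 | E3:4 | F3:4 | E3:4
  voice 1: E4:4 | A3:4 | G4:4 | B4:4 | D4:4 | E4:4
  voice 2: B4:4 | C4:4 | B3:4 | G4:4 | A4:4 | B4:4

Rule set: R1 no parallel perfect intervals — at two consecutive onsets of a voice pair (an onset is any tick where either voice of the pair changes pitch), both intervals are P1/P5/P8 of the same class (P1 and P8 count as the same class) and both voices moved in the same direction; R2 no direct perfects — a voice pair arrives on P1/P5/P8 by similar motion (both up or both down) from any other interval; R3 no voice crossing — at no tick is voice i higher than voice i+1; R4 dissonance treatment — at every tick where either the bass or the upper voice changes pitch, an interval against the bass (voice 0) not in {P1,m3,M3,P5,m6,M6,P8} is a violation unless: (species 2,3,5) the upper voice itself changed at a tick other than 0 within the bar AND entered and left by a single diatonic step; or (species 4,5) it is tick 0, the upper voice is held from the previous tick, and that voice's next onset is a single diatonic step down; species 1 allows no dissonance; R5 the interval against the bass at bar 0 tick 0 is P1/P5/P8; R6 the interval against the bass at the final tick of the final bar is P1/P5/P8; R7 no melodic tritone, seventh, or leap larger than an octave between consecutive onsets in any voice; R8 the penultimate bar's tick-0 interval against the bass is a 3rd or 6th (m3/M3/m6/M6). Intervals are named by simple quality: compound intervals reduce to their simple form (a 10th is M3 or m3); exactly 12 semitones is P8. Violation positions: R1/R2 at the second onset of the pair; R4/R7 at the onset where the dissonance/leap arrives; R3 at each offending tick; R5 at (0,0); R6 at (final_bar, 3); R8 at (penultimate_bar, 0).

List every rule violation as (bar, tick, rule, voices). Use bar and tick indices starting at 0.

bar 0: v0=E3 v1=E4 v2=B4 downbeat P5
bar 1: v0=D3 v1=A3 v2=C4 downbeat m7
bar 2: v0=C3 v1=G4 v2=B3 downbeat M7
bar 3: v0=E3 v1=B4 v2=G4 downbeat m3
bar 4: v0=F3 v1=D4 v2=A4 downbeat M3
bar 5: v0=E3 v1=E4 v2=B4 downbeat P5
  -> R2 @ bar 1 tick 0 v(0, 1): E3/E4 P8 -> D3/A3 P5 similar
  -> R4 @ bar 1 tick 0 v(0, 2): D3/C4 m7 untreated
  -> R7 @ bar 1 tick 0 v(2,): B4->C4 leap 11st
  -> R3 @ bar 2 tick 0 v(1, 2): G4 above B3
  -> R4 @ bar 2 tick 0 v(0, 2): C3/B3 M7 untreated
  -> R7 @ bar 2 tick 0 v(1,): A3->G4 leap 10st
  -> R3 @ bar 2 tick 1 v(1, 2): G4 above B3
  -> R3 @ bar 2 tick 2 v(1, 2): G4 above B3
  -> R3 @ bar 2 tick 3 v(1, 2): G4 above B3
  -> R1 @ bar 3 tick 0 v(0, 1): C3/G4 P5 -> E3/B4 P5 similar
  -> R3 @ bar 3 tick 0 v(1, 2): B4 above G4
  -> R3 @ bar 3 tick 1 v(1, 2): B4 above G4
  -> R3 @ bar 3 tick 2 v(1, 2): B4 above G4
  -> R3 @ bar 3 tick 3 v(1, 2): B4 above G4
  -> R1 @ bar 5 tick 0 v(1, 2): D4/A4 P5 -> E4/B4 P5 similar

(1, 0, R2, (0, 1))
(1, 0, R4, (0, 2))
(1, 0, R7, (2,))
(2, 0, R3, (1, 2))
(2, 0, R4, (0, 2))
(2, 0, R7, (1,))
(2, 1, R3, (1, 2))
(2, 2, R3, (1, 2))
(2, 3, R3, (1, 2))
(3, 0, R1, (0, 1))
(3, 0, R3, (1, 2))
(3, 1, R3, (1, 2))
(3, 2, R3, (1, 2))
(3, 3, R3, (1, 2))
(5, 0, R1, (1, 2))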